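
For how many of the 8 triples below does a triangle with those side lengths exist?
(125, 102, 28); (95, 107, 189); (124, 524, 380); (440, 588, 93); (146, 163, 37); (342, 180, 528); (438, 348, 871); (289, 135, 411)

4

(28,102,125): 28+102 > 125 → valid
(95,107,189): 95+107 > 189 → valid
(124,380,524): 124+380 ≤ 524 → not valid
(93,440,588): 93+440 ≤ 588 → not valid
(37,146,163): 37+146 > 163 → valid
(180,342,528): 180+342 ≤ 528 → not valid
(348,438,871): 348+438 ≤ 871 → not valid
(135,289,411): 135+289 > 411 → valid
4 of the 8 triples form a triangle.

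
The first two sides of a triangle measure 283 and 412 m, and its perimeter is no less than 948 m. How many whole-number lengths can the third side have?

Triangle inequality: 129 < x < 695. Perimeter ≥ 948 gives x ≥ 948 − 283 − 412 = 253.
So 253 ≤ x < 695; integers 253 through 694: 442 values.

442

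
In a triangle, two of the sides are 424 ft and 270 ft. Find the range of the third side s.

By the triangle inequality, s must be less than 424 + 270 = 694 and greater than |424 − 270| = 154.

154 < s < 694 (ft)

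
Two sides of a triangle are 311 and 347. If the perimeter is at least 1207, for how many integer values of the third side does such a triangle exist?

Triangle inequality: 36 < x < 658. Perimeter ≥ 1207 gives x ≥ 1207 − 311 − 347 = 549.
So 549 ≤ x < 658; integers 549 through 657: 109 values.

109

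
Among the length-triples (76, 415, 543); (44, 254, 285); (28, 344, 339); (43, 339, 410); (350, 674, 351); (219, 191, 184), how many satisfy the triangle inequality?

4

(76,415,543): 76+415 ≤ 543 → not valid
(44,254,285): 44+254 > 285 → valid
(28,339,344): 28+339 > 344 → valid
(43,339,410): 43+339 ≤ 410 → not valid
(350,351,674): 350+351 > 674 → valid
(184,191,219): 184+191 > 219 → valid
4 of the 6 triples form a triangle.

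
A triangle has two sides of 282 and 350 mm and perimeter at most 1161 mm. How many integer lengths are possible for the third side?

461

Triangle inequality: 68 < x < 632. Perimeter ≤ 1161 gives x ≤ 1161 − 282 − 350 = 529.
So 68 < x ≤ 529; integers 69 through 529: 461 values.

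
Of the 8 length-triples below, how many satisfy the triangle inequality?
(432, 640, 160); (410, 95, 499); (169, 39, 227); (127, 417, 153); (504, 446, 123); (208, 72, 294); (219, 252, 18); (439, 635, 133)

(160,432,640): 160+432 ≤ 640 → not valid
(95,410,499): 95+410 > 499 → valid
(39,169,227): 39+169 ≤ 227 → not valid
(127,153,417): 127+153 ≤ 417 → not valid
(123,446,504): 123+446 > 504 → valid
(72,208,294): 72+208 ≤ 294 → not valid
(18,219,252): 18+219 ≤ 252 → not valid
(133,439,635): 133+439 ≤ 635 → not valid
2 of the 8 triples form a triangle.

2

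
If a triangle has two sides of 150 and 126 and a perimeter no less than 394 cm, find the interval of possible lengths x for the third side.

118 ≤ x < 276 cm

Triangle inequality alone gives 24 < x < 276.
The perimeter condition gives x ≥ 394 − 150 − 126 = 118.
Intersecting the two: 118 ≤ x < 276.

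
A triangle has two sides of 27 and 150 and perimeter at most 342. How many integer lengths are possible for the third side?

42

Triangle inequality: 123 < x < 177. Perimeter ≤ 342 gives x ≤ 342 − 27 − 150 = 165.
So 123 < x ≤ 165; integers 124 through 165: 42 values.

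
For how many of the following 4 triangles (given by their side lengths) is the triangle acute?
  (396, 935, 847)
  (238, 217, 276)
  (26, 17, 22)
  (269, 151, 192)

(396,935,847): 396²+847² = 874225 = 935² → right
(238,217,276): 217²+238² = 103733 > 76176 = 276² → acute
(26,17,22): 17²+22² = 773 > 676 = 26² → acute
(269,151,192): 151²+192² = 59665 < 72361 = 269² → obtuse
2 of the 4 are acute.

2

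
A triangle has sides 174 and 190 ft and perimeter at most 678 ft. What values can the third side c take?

Triangle inequality alone gives 16 < c < 364.
The perimeter condition gives c ≤ 678 − 174 − 190 = 314.
Intersecting the two: 16 < c ≤ 314.

16 < c ≤ 314 ft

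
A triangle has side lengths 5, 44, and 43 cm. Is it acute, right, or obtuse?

obtuse

Compare the square of the longest side to the sum of squares of the other two: 5² + 43² = 1874 < 1936 = 44².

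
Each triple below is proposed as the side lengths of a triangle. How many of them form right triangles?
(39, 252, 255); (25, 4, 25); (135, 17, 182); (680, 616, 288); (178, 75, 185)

2

(39,252,255): 39²+252² = 65025 = 255² → right
(25,4,25): 4²+25² = 641 > 625 = 25² → acute
(135,17,182): 17+135 ≤ 182, not a triangle
(680,616,288): 288²+616² = 462400 = 680² → right
(178,75,185): 75²+178² = 37309 > 34225 = 185² → acute
2 of the 5 are right.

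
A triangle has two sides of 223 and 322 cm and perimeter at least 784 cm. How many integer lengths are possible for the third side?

306

Triangle inequality: 99 < x < 545. Perimeter ≥ 784 gives x ≥ 784 − 223 − 322 = 239.
So 239 ≤ x < 545; integers 239 through 544: 306 values.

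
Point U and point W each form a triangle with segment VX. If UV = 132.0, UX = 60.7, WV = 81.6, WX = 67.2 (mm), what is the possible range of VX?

71.3 < VX < 148.8

From triangle UVX: |132.0 − 60.7| < VX < 132.0 + 60.7, i.e. 71.3 < VX < 192.7.
From triangle WVX: 14.4 < VX < 148.8.
Both must hold, so VX lies in the intersection.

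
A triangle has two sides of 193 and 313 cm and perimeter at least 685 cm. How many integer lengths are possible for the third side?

327

Triangle inequality: 120 < x < 506. Perimeter ≥ 685 gives x ≥ 685 − 193 − 313 = 179.
So 179 ≤ x < 506; integers 179 through 505: 327 values.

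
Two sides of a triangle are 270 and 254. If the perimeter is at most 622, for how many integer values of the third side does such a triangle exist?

82

Triangle inequality: 16 < x < 524. Perimeter ≤ 622 gives x ≤ 622 − 270 − 254 = 98.
So 16 < x ≤ 98; integers 17 through 98: 82 values.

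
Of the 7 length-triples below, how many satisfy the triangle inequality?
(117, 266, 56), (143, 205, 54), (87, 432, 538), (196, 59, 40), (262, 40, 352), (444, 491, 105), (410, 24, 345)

(56,117,266): 56+117 ≤ 266 → not valid
(54,143,205): 54+143 ≤ 205 → not valid
(87,432,538): 87+432 ≤ 538 → not valid
(40,59,196): 40+59 ≤ 196 → not valid
(40,262,352): 40+262 ≤ 352 → not valid
(105,444,491): 105+444 > 491 → valid
(24,345,410): 24+345 ≤ 410 → not valid
1 of the 7 triples forms a triangle.

1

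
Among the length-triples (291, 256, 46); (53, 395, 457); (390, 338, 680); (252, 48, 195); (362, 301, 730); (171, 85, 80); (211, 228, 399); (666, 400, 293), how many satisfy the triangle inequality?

4

(46,256,291): 46+256 > 291 → valid
(53,395,457): 53+395 ≤ 457 → not valid
(338,390,680): 338+390 > 680 → valid
(48,195,252): 48+195 ≤ 252 → not valid
(301,362,730): 301+362 ≤ 730 → not valid
(80,85,171): 80+85 ≤ 171 → not valid
(211,228,399): 211+228 > 399 → valid
(293,400,666): 293+400 > 666 → valid
4 of the 8 triples form a triangle.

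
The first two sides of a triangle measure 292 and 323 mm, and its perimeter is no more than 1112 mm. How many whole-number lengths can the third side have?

466

Triangle inequality: 31 < x < 615. Perimeter ≤ 1112 gives x ≤ 1112 − 292 − 323 = 497.
So 31 < x ≤ 497; integers 32 through 497: 466 values.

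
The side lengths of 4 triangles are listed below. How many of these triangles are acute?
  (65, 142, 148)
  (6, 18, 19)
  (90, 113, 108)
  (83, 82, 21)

3

(65,142,148): 65²+142² = 24389 > 21904 = 148² → acute
(6,18,19): 6²+18² = 360 < 361 = 19² → obtuse
(90,113,108): 90²+108² = 19764 > 12769 = 113² → acute
(83,82,21): 21²+82² = 7165 > 6889 = 83² → acute
3 of the 4 are acute.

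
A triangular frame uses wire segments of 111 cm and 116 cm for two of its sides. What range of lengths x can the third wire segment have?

5 < x < 227 (cm)

By the triangle inequality, x must be less than 111 + 116 = 227 and greater than |111 − 116| = 5.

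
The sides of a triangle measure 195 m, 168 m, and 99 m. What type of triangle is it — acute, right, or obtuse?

Compare the square of the longest side to the sum of squares of the other two: 99² + 168² = 38025 = 195².

right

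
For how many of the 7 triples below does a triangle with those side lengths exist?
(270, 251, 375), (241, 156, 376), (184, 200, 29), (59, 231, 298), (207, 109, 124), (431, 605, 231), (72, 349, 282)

(251,270,375): 251+270 > 375 → valid
(156,241,376): 156+241 > 376 → valid
(29,184,200): 29+184 > 200 → valid
(59,231,298): 59+231 ≤ 298 → not valid
(109,124,207): 109+124 > 207 → valid
(231,431,605): 231+431 > 605 → valid
(72,282,349): 72+282 > 349 → valid
6 of the 7 triples form a triangle.

6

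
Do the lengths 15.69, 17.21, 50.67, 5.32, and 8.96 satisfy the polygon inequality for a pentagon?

For a pentagon, each side must be shorter than the sum of the others.
Here the longest side is 50.67, but the remaining 4 sides sum to only 47.18.

No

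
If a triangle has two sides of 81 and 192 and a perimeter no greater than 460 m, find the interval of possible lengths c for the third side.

Triangle inequality alone gives 111 < c < 273.
The perimeter condition gives c ≤ 460 − 81 − 192 = 187.
Intersecting the two: 111 < c ≤ 187.

111 < c ≤ 187 m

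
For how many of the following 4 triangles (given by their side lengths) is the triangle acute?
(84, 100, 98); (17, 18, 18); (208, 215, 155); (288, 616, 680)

(84,100,98): 84²+98² = 16660 > 10000 = 100² → acute
(17,18,18): 17²+18² = 613 > 324 = 18² → acute
(208,215,155): 155²+208² = 67289 > 46225 = 215² → acute
(288,616,680): 288²+616² = 462400 = 680² → right
3 of the 4 are acute.

3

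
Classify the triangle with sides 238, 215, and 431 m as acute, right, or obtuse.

obtuse

Compare the square of the longest side to the sum of squares of the other two: 215² + 238² = 102869 < 185761 = 431².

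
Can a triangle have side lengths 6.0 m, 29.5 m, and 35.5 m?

No

The two shorter sides sum to 35.5, exactly equal to the longest side 35.5.
That gives only a degenerate (flat) triangle — the inequality must be strict.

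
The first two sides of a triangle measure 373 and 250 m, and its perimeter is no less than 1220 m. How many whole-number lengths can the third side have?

Triangle inequality: 123 < x < 623. Perimeter ≥ 1220 gives x ≥ 1220 − 373 − 250 = 597.
So 597 ≤ x < 623; integers 597 through 622: 26 values.

26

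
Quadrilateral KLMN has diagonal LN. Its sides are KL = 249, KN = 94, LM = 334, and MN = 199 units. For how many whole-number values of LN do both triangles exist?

187

From triangle KLN: 155 < LN < 343.
From triangle MLN: 135 < LN < 533.
Intersection: 155 < LN < 343, so integers 156 through 342: 187 values.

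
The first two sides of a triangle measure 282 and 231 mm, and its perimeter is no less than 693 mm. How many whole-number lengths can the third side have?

333

Triangle inequality: 51 < x < 513. Perimeter ≥ 693 gives x ≥ 693 − 282 − 231 = 180.
So 180 ≤ x < 513; integers 180 through 512: 333 values.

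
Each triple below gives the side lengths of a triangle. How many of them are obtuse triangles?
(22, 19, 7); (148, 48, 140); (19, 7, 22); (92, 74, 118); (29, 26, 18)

2

(22,19,7): 7²+19² = 410 < 484 = 22² → obtuse
(148,48,140): 48²+140² = 21904 = 148² → right
(19,7,22): 7²+19² = 410 < 484 = 22² → obtuse
(92,74,118): 74²+92² = 13940 > 13924 = 118² → acute
(29,26,18): 18²+26² = 1000 > 841 = 29² → acute
2 of the 5 are obtuse.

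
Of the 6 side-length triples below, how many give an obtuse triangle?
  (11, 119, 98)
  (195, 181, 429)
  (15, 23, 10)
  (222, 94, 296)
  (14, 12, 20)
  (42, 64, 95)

(11,119,98): 11+98 ≤ 119, not a triangle
(195,181,429): 181+195 ≤ 429, not a triangle
(15,23,10): 10²+15² = 325 < 529 = 23² → obtuse
(222,94,296): 94²+222² = 58120 < 87616 = 296² → obtuse
(14,12,20): 12²+14² = 340 < 400 = 20² → obtuse
(42,64,95): 42²+64² = 5860 < 9025 = 95² → obtuse
4 of the 6 are obtuse.

4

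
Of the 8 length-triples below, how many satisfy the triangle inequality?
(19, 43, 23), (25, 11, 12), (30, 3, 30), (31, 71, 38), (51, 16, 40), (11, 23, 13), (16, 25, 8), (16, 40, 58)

(19,23,43): 19+23 ≤ 43 → not valid
(11,12,25): 11+12 ≤ 25 → not valid
(3,30,30): 3+30 > 30 → valid
(31,38,71): 31+38 ≤ 71 → not valid
(16,40,51): 16+40 > 51 → valid
(11,13,23): 11+13 > 23 → valid
(8,16,25): 8+16 ≤ 25 → not valid
(16,40,58): 16+40 ≤ 58 → not valid
3 of the 8 triples form a triangle.

3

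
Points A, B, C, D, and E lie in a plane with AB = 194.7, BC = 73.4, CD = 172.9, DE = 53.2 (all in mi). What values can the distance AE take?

The maximum is all hops collinear in one direction: 194.7 + 73.4 + 172.9 + 53.2 = 494.2.
The longest hop is 194.7; the others sum to 299.5. Since 194.7 ≤ 299.5, the path can fold back on itself completely, so the minimum distance is 0.

0 ≤ AE ≤ 494.2 mi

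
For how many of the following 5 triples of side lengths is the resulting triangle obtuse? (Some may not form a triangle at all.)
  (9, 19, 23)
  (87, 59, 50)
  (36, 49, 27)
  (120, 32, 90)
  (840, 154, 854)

4

(9,19,23): 9²+19² = 442 < 529 = 23² → obtuse
(87,59,50): 50²+59² = 5981 < 7569 = 87² → obtuse
(36,49,27): 27²+36² = 2025 < 2401 = 49² → obtuse
(120,32,90): 32²+90² = 9124 < 14400 = 120² → obtuse
(840,154,854): 154²+840² = 729316 = 854² → right
4 of the 5 are obtuse.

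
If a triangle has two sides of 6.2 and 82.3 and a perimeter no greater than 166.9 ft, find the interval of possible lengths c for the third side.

76.1 < c ≤ 78.4 ft

Triangle inequality alone gives 76.1 < c < 88.5.
The perimeter condition gives c ≤ 166.9 − 6.2 − 82.3 = 78.4.
Intersecting the two: 76.1 < c ≤ 78.4.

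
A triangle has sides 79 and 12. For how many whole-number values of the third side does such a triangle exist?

23

The third side lies in the open interval (67, 91).
Integers from 68 to 90 inclusive: 90 − 68 + 1 = 23.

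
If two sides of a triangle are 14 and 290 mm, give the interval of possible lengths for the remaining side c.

276 < c < 304

By the triangle inequality, c must be less than 14 + 290 = 304 and greater than |14 − 290| = 276.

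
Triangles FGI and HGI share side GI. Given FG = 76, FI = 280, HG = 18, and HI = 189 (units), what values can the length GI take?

204 < GI < 207

From triangle FGI: |76 − 280| < GI < 76 + 280, i.e. 204 < GI < 356.
From triangle HGI: 171 < GI < 207.
Both must hold, so GI lies in the intersection.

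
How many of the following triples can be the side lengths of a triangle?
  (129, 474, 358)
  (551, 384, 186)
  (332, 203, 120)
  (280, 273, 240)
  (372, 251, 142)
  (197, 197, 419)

(129,358,474): 129+358 > 474 → valid
(186,384,551): 186+384 > 551 → valid
(120,203,332): 120+203 ≤ 332 → not valid
(240,273,280): 240+273 > 280 → valid
(142,251,372): 142+251 > 372 → valid
(197,197,419): 197+197 ≤ 419 → not valid
4 of the 6 triples form a triangle.

4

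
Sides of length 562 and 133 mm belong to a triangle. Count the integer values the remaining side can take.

265

The third side lies in the open interval (429, 695).
Integers from 430 to 694 inclusive: 694 − 430 + 1 = 265.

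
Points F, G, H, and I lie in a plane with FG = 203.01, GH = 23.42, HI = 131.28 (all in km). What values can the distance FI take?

The maximum is all hops collinear in one direction: 203.01 + 23.42 + 131.28 = 357.71.
The longest hop is 203.01; the others sum to 154.70. Folding the others back against it leaves at least 203.01 − 154.70 = 48.31.

48.31 ≤ FI ≤ 357.71 km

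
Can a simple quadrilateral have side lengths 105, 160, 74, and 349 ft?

No

For a quadrilateral, each side must be shorter than the sum of the others.
Here the longest side is 349, but the remaining 3 sides sum to only 339.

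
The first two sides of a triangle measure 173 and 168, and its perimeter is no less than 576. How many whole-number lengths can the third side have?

106

Triangle inequality: 5 < x < 341. Perimeter ≥ 576 gives x ≥ 576 − 173 − 168 = 235.
So 235 ≤ x < 341; integers 235 through 340: 106 values.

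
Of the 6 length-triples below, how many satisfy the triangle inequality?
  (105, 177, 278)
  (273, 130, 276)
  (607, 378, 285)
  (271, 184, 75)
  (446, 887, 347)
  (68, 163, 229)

(105,177,278): 105+177 > 278 → valid
(130,273,276): 130+273 > 276 → valid
(285,378,607): 285+378 > 607 → valid
(75,184,271): 75+184 ≤ 271 → not valid
(347,446,887): 347+446 ≤ 887 → not valid
(68,163,229): 68+163 > 229 → valid
4 of the 6 triples form a triangle.

4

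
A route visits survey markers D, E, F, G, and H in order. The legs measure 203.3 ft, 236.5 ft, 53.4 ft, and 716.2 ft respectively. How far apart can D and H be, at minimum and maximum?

The maximum is all hops collinear in one direction: 203.3 + 236.5 + 53.4 + 716.2 = 1209.4.
The longest hop is 716.2; the others sum to 493.2. Folding the others back against it leaves at least 716.2 − 493.2 = 223.0.

223.0 ≤ DH ≤ 1209.4 ft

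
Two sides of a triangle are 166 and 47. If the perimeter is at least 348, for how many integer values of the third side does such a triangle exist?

78

Triangle inequality: 119 < x < 213. Perimeter ≥ 348 gives x ≥ 348 − 166 − 47 = 135.
So 135 ≤ x < 213; integers 135 through 212: 78 values.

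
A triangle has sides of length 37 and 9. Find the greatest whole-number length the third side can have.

The third side must be strictly less than 37 + 9 = 46.
The largest integer below 46 is 45.

45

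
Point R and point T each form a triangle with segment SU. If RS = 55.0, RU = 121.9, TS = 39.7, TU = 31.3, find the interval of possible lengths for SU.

66.9 < SU < 71.0

From triangle RSU: |55.0 − 121.9| < SU < 55.0 + 121.9, i.e. 66.9 < SU < 176.9.
From triangle TSU: 8.4 < SU < 71.0.
Both must hold, so SU lies in the intersection.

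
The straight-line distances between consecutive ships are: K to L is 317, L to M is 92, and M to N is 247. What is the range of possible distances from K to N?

The maximum is all hops collinear in one direction: 317 + 92 + 247 = 656.
The longest hop is 317; the others sum to 339. Since 317 ≤ 339, the path can fold back on itself completely, so the minimum distance is 0.

0 ≤ KN ≤ 656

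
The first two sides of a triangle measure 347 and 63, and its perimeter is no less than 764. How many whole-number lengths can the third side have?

Triangle inequality: 284 < x < 410. Perimeter ≥ 764 gives x ≥ 764 − 347 − 63 = 354.
So 354 ≤ x < 410; integers 354 through 409: 56 values.

56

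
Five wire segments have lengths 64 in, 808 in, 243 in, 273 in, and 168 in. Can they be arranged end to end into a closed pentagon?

No

For a pentagon, each side must be shorter than the sum of the others.
Here the longest side is 808, but the remaining 4 sides sum to only 748.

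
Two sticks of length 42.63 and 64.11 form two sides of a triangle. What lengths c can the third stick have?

21.48 < c < 106.74

By the triangle inequality, c must be less than 42.63 + 64.11 = 106.74 and greater than |42.63 − 64.11| = 21.48.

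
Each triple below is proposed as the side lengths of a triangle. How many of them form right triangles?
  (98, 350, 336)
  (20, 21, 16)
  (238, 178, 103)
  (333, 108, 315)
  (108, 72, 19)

2

(98,350,336): 98²+336² = 122500 = 350² → right
(20,21,16): 16²+20² = 656 > 441 = 21² → acute
(238,178,103): 103²+178² = 42293 < 56644 = 238² → obtuse
(333,108,315): 108²+315² = 110889 = 333² → right
(108,72,19): 19+72 ≤ 108, not a triangle
2 of the 5 are right.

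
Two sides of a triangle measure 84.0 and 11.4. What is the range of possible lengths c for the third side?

By the triangle inequality, c must be less than 84.0 + 11.4 = 95.4 and greater than |84.0 − 11.4| = 72.6.

72.6 < c < 95.4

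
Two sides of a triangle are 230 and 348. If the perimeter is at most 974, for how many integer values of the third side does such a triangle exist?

Triangle inequality: 118 < x < 578. Perimeter ≤ 974 gives x ≤ 974 − 230 − 348 = 396.
So 118 < x ≤ 396; integers 119 through 396: 278 values.

278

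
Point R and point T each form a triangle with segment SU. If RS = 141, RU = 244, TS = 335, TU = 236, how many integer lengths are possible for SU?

From triangle RSU: 103 < SU < 385.
From triangle TSU: 99 < SU < 571.
Intersection: 103 < SU < 385, so integers 104 through 384: 281 values.

281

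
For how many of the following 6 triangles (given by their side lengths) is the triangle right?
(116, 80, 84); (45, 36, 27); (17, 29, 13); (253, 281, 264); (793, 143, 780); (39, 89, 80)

(116,80,84): 80²+84² = 13456 = 116² → right
(45,36,27): 27²+36² = 2025 = 45² → right
(17,29,13): 13²+17² = 458 < 841 = 29² → obtuse
(253,281,264): 253²+264² = 133705 > 78961 = 281² → acute
(793,143,780): 143²+780² = 628849 = 793² → right
(39,89,80): 39²+80² = 7921 = 89² → right
4 of the 6 are right.

4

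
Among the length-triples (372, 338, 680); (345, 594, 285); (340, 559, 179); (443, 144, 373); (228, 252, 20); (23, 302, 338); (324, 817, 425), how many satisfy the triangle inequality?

3

(338,372,680): 338+372 > 680 → valid
(285,345,594): 285+345 > 594 → valid
(179,340,559): 179+340 ≤ 559 → not valid
(144,373,443): 144+373 > 443 → valid
(20,228,252): 20+228 ≤ 252 → not valid
(23,302,338): 23+302 ≤ 338 → not valid
(324,425,817): 324+425 ≤ 817 → not valid
3 of the 7 triples form a triangle.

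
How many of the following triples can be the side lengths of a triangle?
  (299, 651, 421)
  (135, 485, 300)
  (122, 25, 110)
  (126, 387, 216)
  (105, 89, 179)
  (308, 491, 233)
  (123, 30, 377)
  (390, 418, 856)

4

(299,421,651): 299+421 > 651 → valid
(135,300,485): 135+300 ≤ 485 → not valid
(25,110,122): 25+110 > 122 → valid
(126,216,387): 126+216 ≤ 387 → not valid
(89,105,179): 89+105 > 179 → valid
(233,308,491): 233+308 > 491 → valid
(30,123,377): 30+123 ≤ 377 → not valid
(390,418,856): 390+418 ≤ 856 → not valid
4 of the 8 triples form a triangle.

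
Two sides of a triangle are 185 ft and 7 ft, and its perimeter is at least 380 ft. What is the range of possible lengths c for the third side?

188 ≤ c < 192

Triangle inequality alone gives 178 < c < 192.
The perimeter condition gives c ≥ 380 − 185 − 7 = 188.
Intersecting the two: 188 ≤ c < 192.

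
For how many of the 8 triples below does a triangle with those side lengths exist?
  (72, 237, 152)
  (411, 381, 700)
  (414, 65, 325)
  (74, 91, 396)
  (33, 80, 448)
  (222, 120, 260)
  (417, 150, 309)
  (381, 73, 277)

3

(72,152,237): 72+152 ≤ 237 → not valid
(381,411,700): 381+411 > 700 → valid
(65,325,414): 65+325 ≤ 414 → not valid
(74,91,396): 74+91 ≤ 396 → not valid
(33,80,448): 33+80 ≤ 448 → not valid
(120,222,260): 120+222 > 260 → valid
(150,309,417): 150+309 > 417 → valid
(73,277,381): 73+277 ≤ 381 → not valid
3 of the 8 triples form a triangle.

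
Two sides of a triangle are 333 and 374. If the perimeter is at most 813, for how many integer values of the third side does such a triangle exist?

65

Triangle inequality: 41 < x < 707. Perimeter ≤ 813 gives x ≤ 813 − 333 − 374 = 106.
So 41 < x ≤ 106; integers 42 through 106: 65 values.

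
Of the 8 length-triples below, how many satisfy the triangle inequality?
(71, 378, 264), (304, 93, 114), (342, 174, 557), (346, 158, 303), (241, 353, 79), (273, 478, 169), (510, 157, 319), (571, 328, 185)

(71,264,378): 71+264 ≤ 378 → not valid
(93,114,304): 93+114 ≤ 304 → not valid
(174,342,557): 174+342 ≤ 557 → not valid
(158,303,346): 158+303 > 346 → valid
(79,241,353): 79+241 ≤ 353 → not valid
(169,273,478): 169+273 ≤ 478 → not valid
(157,319,510): 157+319 ≤ 510 → not valid
(185,328,571): 185+328 ≤ 571 → not valid
1 of the 8 triples forms a triangle.

1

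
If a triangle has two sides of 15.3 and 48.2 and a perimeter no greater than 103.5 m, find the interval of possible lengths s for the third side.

32.9 < s ≤ 40.0

Triangle inequality alone gives 32.9 < s < 63.5.
The perimeter condition gives s ≤ 103.5 − 15.3 − 48.2 = 40.0.
Intersecting the two: 32.9 < s ≤ 40.0.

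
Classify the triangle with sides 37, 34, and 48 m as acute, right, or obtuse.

acute

Compare the square of the longest side to the sum of squares of the other two: 34² + 37² = 2525 > 2304 = 48².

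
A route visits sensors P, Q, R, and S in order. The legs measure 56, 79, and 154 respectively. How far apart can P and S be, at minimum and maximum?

The maximum is all hops collinear in one direction: 56 + 79 + 154 = 289.
The longest hop is 154; the others sum to 135. Folding the others back against it leaves at least 154 − 135 = 19.

19 ≤ PS ≤ 289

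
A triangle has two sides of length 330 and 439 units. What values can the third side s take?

109 < s < 769 (units)

By the triangle inequality, s must be less than 330 + 439 = 769 and greater than |330 − 439| = 109.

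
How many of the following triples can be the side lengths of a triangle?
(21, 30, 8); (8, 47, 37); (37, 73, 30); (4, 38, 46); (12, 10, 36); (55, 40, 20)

1

(8,21,30): 8+21 ≤ 30 → not valid
(8,37,47): 8+37 ≤ 47 → not valid
(30,37,73): 30+37 ≤ 73 → not valid
(4,38,46): 4+38 ≤ 46 → not valid
(10,12,36): 10+12 ≤ 36 → not valid
(20,40,55): 20+40 > 55 → valid
1 of the 6 triples forms a triangle.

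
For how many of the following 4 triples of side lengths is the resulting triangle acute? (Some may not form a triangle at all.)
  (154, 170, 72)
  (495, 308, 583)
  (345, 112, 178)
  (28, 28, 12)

(154,170,72): 72²+154² = 28900 = 170² → right
(495,308,583): 308²+495² = 339889 = 583² → right
(345,112,178): 112+178 ≤ 345, not a triangle
(28,28,12): 12²+28² = 928 > 784 = 28² → acute
1 of the 4 is acute.

1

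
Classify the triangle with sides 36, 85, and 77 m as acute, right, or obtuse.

right

Compare the square of the longest side to the sum of squares of the other two: 36² + 77² = 7225 = 85².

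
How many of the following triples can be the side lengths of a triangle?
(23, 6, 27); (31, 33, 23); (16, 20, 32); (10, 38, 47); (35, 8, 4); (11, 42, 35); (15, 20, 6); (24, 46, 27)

(6,23,27): 6+23 > 27 → valid
(23,31,33): 23+31 > 33 → valid
(16,20,32): 16+20 > 32 → valid
(10,38,47): 10+38 > 47 → valid
(4,8,35): 4+8 ≤ 35 → not valid
(11,35,42): 11+35 > 42 → valid
(6,15,20): 6+15 > 20 → valid
(24,27,46): 24+27 > 46 → valid
7 of the 8 triples form a triangle.

7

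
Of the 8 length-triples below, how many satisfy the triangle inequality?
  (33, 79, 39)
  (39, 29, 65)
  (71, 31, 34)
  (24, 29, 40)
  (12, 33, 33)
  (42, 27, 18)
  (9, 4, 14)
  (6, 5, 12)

(33,39,79): 33+39 ≤ 79 → not valid
(29,39,65): 29+39 > 65 → valid
(31,34,71): 31+34 ≤ 71 → not valid
(24,29,40): 24+29 > 40 → valid
(12,33,33): 12+33 > 33 → valid
(18,27,42): 18+27 > 42 → valid
(4,9,14): 4+9 ≤ 14 → not valid
(5,6,12): 5+6 ≤ 12 → not valid
4 of the 8 triples form a triangle.

4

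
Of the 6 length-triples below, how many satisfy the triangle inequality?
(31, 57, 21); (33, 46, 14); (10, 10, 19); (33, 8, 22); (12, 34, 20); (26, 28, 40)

(21,31,57): 21+31 ≤ 57 → not valid
(14,33,46): 14+33 > 46 → valid
(10,10,19): 10+10 > 19 → valid
(8,22,33): 8+22 ≤ 33 → not valid
(12,20,34): 12+20 ≤ 34 → not valid
(26,28,40): 26+28 > 40 → valid
3 of the 6 triples form a triangle.

3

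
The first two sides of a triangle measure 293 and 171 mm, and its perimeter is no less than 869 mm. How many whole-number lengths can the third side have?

Triangle inequality: 122 < x < 464. Perimeter ≥ 869 gives x ≥ 869 − 293 − 171 = 405.
So 405 ≤ x < 464; integers 405 through 463: 59 values.

59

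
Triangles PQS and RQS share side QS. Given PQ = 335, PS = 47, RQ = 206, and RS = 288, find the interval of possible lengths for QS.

288 < QS < 382

From triangle PQS: |335 − 47| < QS < 335 + 47, i.e. 288 < QS < 382.
From triangle RQS: 82 < QS < 494.
Both must hold, so QS lies in the intersection.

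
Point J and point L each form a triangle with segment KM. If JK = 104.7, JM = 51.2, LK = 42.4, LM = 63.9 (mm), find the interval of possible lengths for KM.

53.5 < KM < 106.3

From triangle JKM: |104.7 − 51.2| < KM < 104.7 + 51.2, i.e. 53.5 < KM < 155.9.
From triangle LKM: 21.5 < KM < 106.3.
Both must hold, so KM lies in the intersection.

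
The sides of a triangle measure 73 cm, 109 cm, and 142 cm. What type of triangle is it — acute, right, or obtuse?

obtuse

Compare the square of the longest side to the sum of squares of the other two: 73² + 109² = 17210 < 20164 = 142².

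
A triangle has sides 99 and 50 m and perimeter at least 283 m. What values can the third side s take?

Triangle inequality alone gives 49 < s < 149.
The perimeter condition gives s ≥ 283 − 99 − 50 = 134.
Intersecting the two: 134 ≤ s < 149.

134 ≤ s < 149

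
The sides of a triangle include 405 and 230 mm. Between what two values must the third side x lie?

175 < x < 635 (mm)

By the triangle inequality, x must be less than 405 + 230 = 635 and greater than |405 − 230| = 175.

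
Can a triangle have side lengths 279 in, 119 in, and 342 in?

Yes

The longest side is 342, and the other two sum to 398.
Since 398 > 342, the triangle inequality holds.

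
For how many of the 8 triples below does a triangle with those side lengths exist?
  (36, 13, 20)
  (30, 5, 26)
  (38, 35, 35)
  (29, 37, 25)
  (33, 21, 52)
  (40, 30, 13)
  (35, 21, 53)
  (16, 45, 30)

7

(13,20,36): 13+20 ≤ 36 → not valid
(5,26,30): 5+26 > 30 → valid
(35,35,38): 35+35 > 38 → valid
(25,29,37): 25+29 > 37 → valid
(21,33,52): 21+33 > 52 → valid
(13,30,40): 13+30 > 40 → valid
(21,35,53): 21+35 > 53 → valid
(16,30,45): 16+30 > 45 → valid
7 of the 8 triples form a triangle.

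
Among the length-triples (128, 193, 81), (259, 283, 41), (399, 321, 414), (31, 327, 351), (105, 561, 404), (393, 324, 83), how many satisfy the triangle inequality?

(81,128,193): 81+128 > 193 → valid
(41,259,283): 41+259 > 283 → valid
(321,399,414): 321+399 > 414 → valid
(31,327,351): 31+327 > 351 → valid
(105,404,561): 105+404 ≤ 561 → not valid
(83,324,393): 83+324 > 393 → valid
5 of the 6 triples form a triangle.

5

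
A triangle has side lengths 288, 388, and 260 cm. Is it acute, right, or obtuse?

right

Compare the square of the longest side to the sum of squares of the other two: 260² + 288² = 150544 = 388².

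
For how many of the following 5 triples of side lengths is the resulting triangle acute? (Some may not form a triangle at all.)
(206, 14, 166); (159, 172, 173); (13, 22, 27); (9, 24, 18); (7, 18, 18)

(206,14,166): 14+166 ≤ 206, not a triangle
(159,172,173): 159²+172² = 54865 > 29929 = 173² → acute
(13,22,27): 13²+22² = 653 < 729 = 27² → obtuse
(9,24,18): 9²+18² = 405 < 576 = 24² → obtuse
(7,18,18): 7²+18² = 373 > 324 = 18² → acute
2 of the 5 are acute.

2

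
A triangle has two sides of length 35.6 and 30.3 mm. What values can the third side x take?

5.3 < x < 65.9 (mm)

By the triangle inequality, x must be less than 35.6 + 30.3 = 65.9 and greater than |35.6 − 30.3| = 5.3.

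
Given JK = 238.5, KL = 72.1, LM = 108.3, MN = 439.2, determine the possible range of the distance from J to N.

20.3 ≤ JN ≤ 858.1

The maximum is all hops collinear in one direction: 238.5 + 72.1 + 108.3 + 439.2 = 858.1.
The longest hop is 439.2; the others sum to 418.9. Folding the others back against it leaves at least 439.2 − 418.9 = 20.3.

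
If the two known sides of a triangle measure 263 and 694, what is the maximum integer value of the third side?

956

The third side must be strictly less than 263 + 694 = 957.
The largest integer below 957 is 956.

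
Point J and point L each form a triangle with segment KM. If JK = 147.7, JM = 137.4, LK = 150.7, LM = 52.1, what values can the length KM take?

From triangle JKM: |147.7 − 137.4| < KM < 147.7 + 137.4, i.e. 10.3 < KM < 285.1.
From triangle LKM: 98.6 < KM < 202.8.
Both must hold, so KM lies in the intersection.

98.6 < KM < 202.8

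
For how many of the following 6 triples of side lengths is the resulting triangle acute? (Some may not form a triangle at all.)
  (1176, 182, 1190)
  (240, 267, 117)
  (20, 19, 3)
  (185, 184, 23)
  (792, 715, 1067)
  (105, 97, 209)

1

(1176,182,1190): 182²+1176² = 1416100 = 1190² → right
(240,267,117): 117²+240² = 71289 = 267² → right
(20,19,3): 3²+19² = 370 < 400 = 20² → obtuse
(185,184,23): 23²+184² = 34385 > 34225 = 185² → acute
(792,715,1067): 715²+792² = 1138489 = 1067² → right
(105,97,209): 97+105 ≤ 209, not a triangle
1 of the 6 is acute.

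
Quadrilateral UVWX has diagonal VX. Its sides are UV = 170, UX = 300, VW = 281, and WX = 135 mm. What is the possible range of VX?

146 < VX < 416

From triangle UVX: |170 − 300| < VX < 170 + 300, i.e. 130 < VX < 470.
From triangle WVX: 146 < VX < 416.
Both must hold, so VX lies in the intersection.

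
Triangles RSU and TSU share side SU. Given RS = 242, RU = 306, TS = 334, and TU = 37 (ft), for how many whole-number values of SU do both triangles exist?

73

From triangle RSU: 64 < SU < 548.
From triangle TSU: 297 < SU < 371.
Intersection: 297 < SU < 371, so integers 298 through 370: 73 values.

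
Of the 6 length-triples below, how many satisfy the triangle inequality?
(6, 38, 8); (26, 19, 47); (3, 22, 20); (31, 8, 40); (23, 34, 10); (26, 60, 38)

2

(6,8,38): 6+8 ≤ 38 → not valid
(19,26,47): 19+26 ≤ 47 → not valid
(3,20,22): 3+20 > 22 → valid
(8,31,40): 8+31 ≤ 40 → not valid
(10,23,34): 10+23 ≤ 34 → not valid
(26,38,60): 26+38 > 60 → valid
2 of the 6 triples form a triangle.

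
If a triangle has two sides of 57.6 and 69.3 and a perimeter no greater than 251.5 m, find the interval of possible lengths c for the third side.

Triangle inequality alone gives 11.7 < c < 126.9.
The perimeter condition gives c ≤ 251.5 − 57.6 − 69.3 = 124.6.
Intersecting the two: 11.7 < c ≤ 124.6.

11.7 < c ≤ 124.6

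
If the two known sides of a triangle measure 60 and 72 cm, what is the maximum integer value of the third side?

The third side must be strictly less than 60 + 72 = 132.
The largest integer below 132 is 131.

131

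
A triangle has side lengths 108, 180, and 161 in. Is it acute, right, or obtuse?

acute

Compare the square of the longest side to the sum of squares of the other two: 108² + 161² = 37585 > 32400 = 180².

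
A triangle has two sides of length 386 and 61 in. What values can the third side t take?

By the triangle inequality, t must be less than 386 + 61 = 447 and greater than |386 − 61| = 325.

325 < t < 447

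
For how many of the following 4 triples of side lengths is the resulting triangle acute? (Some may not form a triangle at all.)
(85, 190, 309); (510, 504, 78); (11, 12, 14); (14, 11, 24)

(85,190,309): 85+190 ≤ 309, not a triangle
(510,504,78): 78²+504² = 260100 = 510² → right
(11,12,14): 11²+12² = 265 > 196 = 14² → acute
(14,11,24): 11²+14² = 317 < 576 = 24² → obtuse
1 of the 4 is acute.

1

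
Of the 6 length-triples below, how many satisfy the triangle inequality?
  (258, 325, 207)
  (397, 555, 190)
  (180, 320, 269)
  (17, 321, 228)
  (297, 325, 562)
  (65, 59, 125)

(207,258,325): 207+258 > 325 → valid
(190,397,555): 190+397 > 555 → valid
(180,269,320): 180+269 > 320 → valid
(17,228,321): 17+228 ≤ 321 → not valid
(297,325,562): 297+325 > 562 → valid
(59,65,125): 59+65 ≤ 125 → not valid
4 of the 6 triples form a triangle.

4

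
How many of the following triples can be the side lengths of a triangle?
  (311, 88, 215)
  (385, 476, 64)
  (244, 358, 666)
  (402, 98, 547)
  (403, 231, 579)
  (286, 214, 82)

2

(88,215,311): 88+215 ≤ 311 → not valid
(64,385,476): 64+385 ≤ 476 → not valid
(244,358,666): 244+358 ≤ 666 → not valid
(98,402,547): 98+402 ≤ 547 → not valid
(231,403,579): 231+403 > 579 → valid
(82,214,286): 82+214 > 286 → valid
2 of the 6 triples form a triangle.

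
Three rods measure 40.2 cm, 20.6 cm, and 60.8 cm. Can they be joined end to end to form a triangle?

No

The two shorter sides sum to 60.8, exactly equal to the longest side 60.8.
That gives only a degenerate (flat) triangle — the inequality must be strict.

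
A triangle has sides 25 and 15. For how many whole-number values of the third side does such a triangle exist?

29

The third side lies in the open interval (10, 40).
Integers from 11 to 39 inclusive: 39 − 11 + 1 = 29.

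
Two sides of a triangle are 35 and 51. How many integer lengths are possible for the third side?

69

The third side lies in the open interval (16, 86).
Integers from 17 to 85 inclusive: 85 − 17 + 1 = 69.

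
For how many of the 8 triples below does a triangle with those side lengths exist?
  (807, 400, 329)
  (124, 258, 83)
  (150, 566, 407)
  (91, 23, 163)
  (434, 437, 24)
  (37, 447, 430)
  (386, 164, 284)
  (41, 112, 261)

3

(329,400,807): 329+400 ≤ 807 → not valid
(83,124,258): 83+124 ≤ 258 → not valid
(150,407,566): 150+407 ≤ 566 → not valid
(23,91,163): 23+91 ≤ 163 → not valid
(24,434,437): 24+434 > 437 → valid
(37,430,447): 37+430 > 447 → valid
(164,284,386): 164+284 > 386 → valid
(41,112,261): 41+112 ≤ 261 → not valid
3 of the 8 triples form a triangle.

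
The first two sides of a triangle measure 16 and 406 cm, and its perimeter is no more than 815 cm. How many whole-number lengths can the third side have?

Triangle inequality: 390 < x < 422. Perimeter ≤ 815 gives x ≤ 815 − 16 − 406 = 393.
So 390 < x ≤ 393; integers 391 through 393: 3 values.

3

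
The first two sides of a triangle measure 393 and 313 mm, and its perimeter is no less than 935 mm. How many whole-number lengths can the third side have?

477

Triangle inequality: 80 < x < 706. Perimeter ≥ 935 gives x ≥ 935 − 393 − 313 = 229.
So 229 ≤ x < 706; integers 229 through 705: 477 values.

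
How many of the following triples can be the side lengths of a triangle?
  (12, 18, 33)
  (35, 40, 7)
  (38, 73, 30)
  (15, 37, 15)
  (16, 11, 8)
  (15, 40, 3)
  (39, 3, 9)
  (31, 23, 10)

3

(12,18,33): 12+18 ≤ 33 → not valid
(7,35,40): 7+35 > 40 → valid
(30,38,73): 30+38 ≤ 73 → not valid
(15,15,37): 15+15 ≤ 37 → not valid
(8,11,16): 8+11 > 16 → valid
(3,15,40): 3+15 ≤ 40 → not valid
(3,9,39): 3+9 ≤ 39 → not valid
(10,23,31): 10+23 > 31 → valid
3 of the 8 triples form a triangle.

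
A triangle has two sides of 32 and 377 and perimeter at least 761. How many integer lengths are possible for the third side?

Triangle inequality: 345 < x < 409. Perimeter ≥ 761 gives x ≥ 761 − 32 − 377 = 352.
So 352 ≤ x < 409; integers 352 through 408: 57 values.

57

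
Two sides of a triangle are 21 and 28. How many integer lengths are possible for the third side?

41

The third side lies in the open interval (7, 49).
Integers from 8 to 48 inclusive: 48 − 8 + 1 = 41.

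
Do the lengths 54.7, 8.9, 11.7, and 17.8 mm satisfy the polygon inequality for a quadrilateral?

For a quadrilateral, each side must be shorter than the sum of the others.
Here the longest side is 54.7, but the remaining 3 sides sum to only 38.4.

No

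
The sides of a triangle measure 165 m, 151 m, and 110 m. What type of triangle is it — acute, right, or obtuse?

acute

Compare the square of the longest side to the sum of squares of the other two: 110² + 151² = 34901 > 27225 = 165².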